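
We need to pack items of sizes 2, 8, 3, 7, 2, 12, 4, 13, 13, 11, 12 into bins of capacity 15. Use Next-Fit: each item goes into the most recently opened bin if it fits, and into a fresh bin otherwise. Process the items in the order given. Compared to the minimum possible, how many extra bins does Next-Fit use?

2

Next-Fit: [2,8,3] [7,2] [12] [4] [13] [13] [11] [12] → 8 bins.
Total size 87; any packing needs at least ⌈87/15⌉ = 6 bins.
An optimal packing achieves that bound: [13,2] [13,2] [12,3] [12] [11,4] [8,7] → 6 bins.
Excess: 8 − 6 = 2.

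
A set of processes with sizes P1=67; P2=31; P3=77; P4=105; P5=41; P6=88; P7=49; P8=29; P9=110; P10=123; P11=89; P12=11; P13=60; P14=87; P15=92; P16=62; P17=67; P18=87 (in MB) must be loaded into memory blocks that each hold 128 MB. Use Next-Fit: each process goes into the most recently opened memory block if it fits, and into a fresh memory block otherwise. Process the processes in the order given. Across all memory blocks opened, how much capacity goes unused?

645

Put P1 (67 MB) in memory block 1; 61 MB remain.
Put P2 (31 MB) in memory block 1; 30 MB remain.
Put P3 (77 MB) in memory block 2; 51 MB remain.
Put P4 (105 MB) in memory block 3; 23 MB remain.
Put P5 (41 MB) in memory block 4; 87 MB remain.
Put P6 (88 MB) in memory block 5; 40 MB remain.
Put P7 (49 MB) in memory block 6; 79 MB remain.
Put P8 (29 MB) in memory block 6; 50 MB remain.
Put P9 (110 MB) in memory block 7; 18 MB remain.
Put P10 (123 MB) in memory block 8; 5 MB remain.
Put P11 (89 MB) in memory block 9; 39 MB remain.
Put P12 (11 MB) in memory block 9; 28 MB remain.
Put P13 (60 MB) in memory block 10; 68 MB remain.
Put P14 (87 MB) in memory block 11; 41 MB remain.
Put P15 (92 MB) in memory block 12; 36 MB remain.
Put P16 (62 MB) in memory block 13; 66 MB remain.
Put P17 (67 MB) in memory block 14; 61 MB remain.
Put P18 (87 MB) in memory block 15; 41 MB remain.
15 memory blocks × 128 MB = 1920 MB; used 1275 MB; unused 645 MB.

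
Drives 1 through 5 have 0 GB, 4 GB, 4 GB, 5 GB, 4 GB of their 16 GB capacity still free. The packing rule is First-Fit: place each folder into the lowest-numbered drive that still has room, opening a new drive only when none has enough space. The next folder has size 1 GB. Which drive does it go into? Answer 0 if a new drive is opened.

2

Drives with room: drive 2 (4 GB), drive 3 (4 GB), drive 4 (5 GB), drive 5 (4 GB).
The first with room is drive 2.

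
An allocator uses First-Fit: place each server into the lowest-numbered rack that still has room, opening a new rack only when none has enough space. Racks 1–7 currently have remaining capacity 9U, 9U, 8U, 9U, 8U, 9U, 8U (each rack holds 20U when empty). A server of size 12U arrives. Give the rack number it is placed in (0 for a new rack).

0

No rack has ≥ 12U free, so a new rack is opened.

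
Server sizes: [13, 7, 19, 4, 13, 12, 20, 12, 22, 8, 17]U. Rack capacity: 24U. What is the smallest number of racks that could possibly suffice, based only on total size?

7 racks

Total size = 13 + 7 + 19 + 4 + 13 + 12 + 20 + 12 + 22 + 8 + 17 = 147U.
⌈147 / 24⌉ = 7.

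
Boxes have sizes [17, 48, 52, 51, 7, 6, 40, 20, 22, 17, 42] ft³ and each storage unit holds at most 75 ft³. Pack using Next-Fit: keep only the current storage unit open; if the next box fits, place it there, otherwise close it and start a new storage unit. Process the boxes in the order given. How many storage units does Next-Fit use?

storage unit 1: place 17 ft³, 58 ft³ left
storage unit 1: place 48 ft³, 10 ft³ left
storage unit 2: place 52 ft³, 23 ft³ left
storage unit 3: place 51 ft³, 24 ft³ left
storage unit 3: place 7 ft³, 17 ft³ left
storage unit 3: place 6 ft³, 11 ft³ left
storage unit 4: place 40 ft³, 35 ft³ left
storage unit 4: place 20 ft³, 15 ft³ left
storage unit 5: place 22 ft³, 53 ft³ left
storage unit 5: place 17 ft³, 36 ft³ left
storage unit 6: place 42 ft³, 33 ft³ left

6 storage units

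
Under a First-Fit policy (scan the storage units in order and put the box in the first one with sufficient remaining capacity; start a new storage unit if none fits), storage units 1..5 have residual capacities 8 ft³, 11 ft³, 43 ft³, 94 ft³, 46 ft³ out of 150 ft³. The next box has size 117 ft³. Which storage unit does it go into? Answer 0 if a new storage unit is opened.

0

No storage unit has ≥ 117 ft³ free, so a new storage unit is opened.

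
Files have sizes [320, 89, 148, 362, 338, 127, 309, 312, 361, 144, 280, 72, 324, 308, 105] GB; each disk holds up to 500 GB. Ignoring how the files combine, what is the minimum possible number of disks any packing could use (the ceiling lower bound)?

8

Total size = 320 + 89 + 148 + 362 + 338 + 127 + 309 + 312 + 361 + 144 + 280 + 72 + 324 + 308 + 105 = 3599 GB.
⌈3599 / 500⌉ = 8.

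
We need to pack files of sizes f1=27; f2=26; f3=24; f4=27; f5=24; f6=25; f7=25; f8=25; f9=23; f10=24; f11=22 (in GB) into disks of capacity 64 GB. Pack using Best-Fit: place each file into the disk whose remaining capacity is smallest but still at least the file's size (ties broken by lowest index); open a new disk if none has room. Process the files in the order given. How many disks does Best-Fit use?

6 disks

f1 (27 GB) → disk 1 (remaining 37 GB)
f2 (26 GB) → disk 1 (remaining 11 GB)
f3 (24 GB) → disk 2 (remaining 40 GB)
f4 (27 GB) → disk 2 (remaining 13 GB)
f5 (24 GB) → disk 3 (remaining 40 GB)
f6 (25 GB) → disk 3 (remaining 15 GB)
f7 (25 GB) → disk 4 (remaining 39 GB)
f8 (25 GB) → disk 4 (remaining 14 GB)
f9 (23 GB) → disk 5 (remaining 41 GB)
f10 (24 GB) → disk 5 (remaining 17 GB)
f11 (22 GB) → disk 6 (remaining 42 GB)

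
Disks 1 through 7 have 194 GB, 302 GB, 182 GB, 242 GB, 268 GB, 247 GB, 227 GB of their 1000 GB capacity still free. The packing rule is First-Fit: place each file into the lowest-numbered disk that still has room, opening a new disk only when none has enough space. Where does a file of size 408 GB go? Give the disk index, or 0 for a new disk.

No disk has ≥ 408 GB free, so a new disk is opened.

0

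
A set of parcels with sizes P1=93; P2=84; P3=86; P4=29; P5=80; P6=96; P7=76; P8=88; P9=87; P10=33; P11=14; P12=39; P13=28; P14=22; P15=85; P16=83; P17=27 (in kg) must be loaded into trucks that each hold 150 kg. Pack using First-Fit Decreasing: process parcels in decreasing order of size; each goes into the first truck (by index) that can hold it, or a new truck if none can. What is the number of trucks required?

Sorted descending: 96, 93, 88, 87, 86, 85, 84, 83, 80, 76, 39, 33, 29, 28, 27, 22, 14.
truck 1: place 96 kg, 54 kg left
truck 2: place 93 kg, 57 kg left
truck 3: place 88 kg, 62 kg left
truck 4: place 87 kg, 63 kg left
truck 5: place 86 kg, 64 kg left
truck 6: place 85 kg, 65 kg left
truck 7: place 84 kg, 66 kg left
truck 8: place 83 kg, 67 kg left
truck 9: place 80 kg, 70 kg left
truck 10: place 76 kg, 74 kg left
truck 1: place 39 kg, 15 kg left
truck 2: place 33 kg, 24 kg left
truck 3: place 29 kg, 33 kg left
truck 3: place 28 kg, 5 kg left
truck 4: place 27 kg, 36 kg left
truck 2: place 22 kg, 2 kg left
truck 1: place 14 kg, 1 kg left
Final trucks: [96,39,14] [93,33,22] [88,29,28] [87,27] [86] [85] [84] [83] [80] [76].

10 trucks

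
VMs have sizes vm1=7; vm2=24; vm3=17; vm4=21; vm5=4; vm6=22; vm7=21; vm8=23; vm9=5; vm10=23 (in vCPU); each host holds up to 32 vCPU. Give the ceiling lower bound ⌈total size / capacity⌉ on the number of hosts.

6

Total size = 7 + 24 + 17 + 21 + 4 + 22 + 21 + 23 + 5 + 23 = 167 vCPU.
⌈167 / 32⌉ = 6.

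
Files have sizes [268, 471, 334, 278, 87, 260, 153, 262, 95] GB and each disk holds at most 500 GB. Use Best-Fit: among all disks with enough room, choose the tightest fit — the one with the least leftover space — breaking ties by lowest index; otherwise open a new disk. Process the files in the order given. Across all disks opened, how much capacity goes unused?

disk 1: place 268 GB, 232 GB left
disk 2: place 471 GB, 29 GB left
disk 3: place 334 GB, 166 GB left
disk 4: place 278 GB, 222 GB left
disk 3: place 87 GB, 79 GB left
disk 5: place 260 GB, 240 GB left
disk 4: place 153 GB, 69 GB left
disk 6: place 262 GB, 238 GB left
disk 1: place 95 GB, 137 GB left
6 disks × 500 GB = 3000 GB; used 2208 GB; unused 792 GB.

792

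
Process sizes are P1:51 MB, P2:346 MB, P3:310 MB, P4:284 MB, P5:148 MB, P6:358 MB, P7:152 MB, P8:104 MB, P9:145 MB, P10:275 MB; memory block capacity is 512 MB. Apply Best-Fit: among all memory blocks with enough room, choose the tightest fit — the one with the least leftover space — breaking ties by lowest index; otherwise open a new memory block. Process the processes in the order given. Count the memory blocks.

Put P1 (51 MB) in memory block 1; 461 MB remain.
Put P2 (346 MB) in memory block 1; 115 MB remain.
Put P3 (310 MB) in memory block 2; 202 MB remain.
Put P4 (284 MB) in memory block 3; 228 MB remain.
Put P5 (148 MB) in memory block 2; 54 MB remain.
Put P6 (358 MB) in memory block 4; 154 MB remain.
Put P7 (152 MB) in memory block 4; 2 MB remain.
Put P8 (104 MB) in memory block 1; 11 MB remain.
Put P9 (145 MB) in memory block 3; 83 MB remain.
Put P10 (275 MB) in memory block 5; 237 MB remain.

5 memory blocks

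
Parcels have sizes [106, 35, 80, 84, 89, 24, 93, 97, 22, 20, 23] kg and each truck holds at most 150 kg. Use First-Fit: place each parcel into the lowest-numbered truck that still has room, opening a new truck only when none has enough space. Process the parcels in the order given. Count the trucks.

6

truck 1: place 106 kg, 44 kg left
truck 1: place 35 kg, 9 kg left
truck 2: place 80 kg, 70 kg left
truck 3: place 84 kg, 66 kg left
truck 4: place 89 kg, 61 kg left
truck 2: place 24 kg, 46 kg left
truck 5: place 93 kg, 57 kg left
truck 6: place 97 kg, 53 kg left
truck 2: place 22 kg, 24 kg left
truck 2: place 20 kg, 4 kg left
truck 3: place 23 kg, 43 kg left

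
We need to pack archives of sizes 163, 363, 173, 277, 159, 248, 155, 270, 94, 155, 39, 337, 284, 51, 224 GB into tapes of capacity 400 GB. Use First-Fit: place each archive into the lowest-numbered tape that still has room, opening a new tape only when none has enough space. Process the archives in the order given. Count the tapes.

9

163 GB → tape 1 (remaining 237 GB)
363 GB → tape 2 (remaining 37 GB)
173 GB → tape 1 (remaining 64 GB)
277 GB → tape 3 (remaining 123 GB)
159 GB → tape 4 (remaining 241 GB)
248 GB → tape 5 (remaining 152 GB)
155 GB → tape 4 (remaining 86 GB)
270 GB → tape 6 (remaining 130 GB)
94 GB → tape 3 (remaining 29 GB)
155 GB → tape 7 (remaining 245 GB)
39 GB → tape 1 (remaining 25 GB)
337 GB → tape 8 (remaining 63 GB)
284 GB → tape 9 (remaining 116 GB)
51 GB → tape 4 (remaining 35 GB)
224 GB → tape 7 (remaining 21 GB)
Final tapes: [163,173,39] [363] [277,94] [159,155,51] [248] [270] [155,224] [337] [284].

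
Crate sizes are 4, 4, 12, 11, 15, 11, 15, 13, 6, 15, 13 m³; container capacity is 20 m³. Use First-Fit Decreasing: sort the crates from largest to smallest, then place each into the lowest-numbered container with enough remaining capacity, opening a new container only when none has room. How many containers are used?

Sorted descending: 15, 15, 15, 13, 13, 12, 11, 11, 6, 4, 4.
15 m³ → container 1 (remaining 5 m³)
15 m³ → container 2 (remaining 5 m³)
15 m³ → container 3 (remaining 5 m³)
13 m³ → container 4 (remaining 7 m³)
13 m³ → container 5 (remaining 7 m³)
12 m³ → container 6 (remaining 8 m³)
11 m³ → container 7 (remaining 9 m³)
11 m³ → container 8 (remaining 9 m³)
6 m³ → container 4 (remaining 1 m³)
4 m³ → container 1 (remaining 1 m³)
4 m³ → container 2 (remaining 1 m³)
Final containers: [15,4] [15,4] [15] [13,6] [13] [12] [11] [11].

8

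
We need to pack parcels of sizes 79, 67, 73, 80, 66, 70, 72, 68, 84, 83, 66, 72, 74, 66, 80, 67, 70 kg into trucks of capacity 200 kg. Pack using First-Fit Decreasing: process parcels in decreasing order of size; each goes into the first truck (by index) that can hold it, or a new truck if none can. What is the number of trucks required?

Sorted descending: 84, 83, 80, 80, 79, 74, 73, 72, 72, 70, 70, 68, 67, 67, 66, 66, 66.
84 kg → truck 1 (remaining 116 kg)
83 kg → truck 1 (remaining 33 kg)
80 kg → truck 2 (remaining 120 kg)
80 kg → truck 2 (remaining 40 kg)
79 kg → truck 3 (remaining 121 kg)
74 kg → truck 3 (remaining 47 kg)
73 kg → truck 4 (remaining 127 kg)
72 kg → truck 4 (remaining 55 kg)
72 kg → truck 5 (remaining 128 kg)
70 kg → truck 5 (remaining 58 kg)
70 kg → truck 6 (remaining 130 kg)
68 kg → truck 6 (remaining 62 kg)
67 kg → truck 7 (remaining 133 kg)
67 kg → truck 7 (remaining 66 kg)
66 kg → truck 7 (remaining 0 kg)
66 kg → truck 8 (remaining 134 kg)
66 kg → truck 8 (remaining 68 kg)
Final trucks: [84,83] [80,80] [79,74] [73,72] [72,70] [70,68] [67,67,66] [66,66].

8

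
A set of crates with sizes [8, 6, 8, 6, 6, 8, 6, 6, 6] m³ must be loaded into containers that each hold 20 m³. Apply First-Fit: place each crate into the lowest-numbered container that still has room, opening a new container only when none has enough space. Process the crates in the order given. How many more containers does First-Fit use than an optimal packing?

First-Fit: [8,6,6] [8,6,6] [8,6,6] → 3 containers.
Total size 60 m³; any packing needs at least ⌈60/20⌉ = 3 containers.
So 3 is already optimal.

0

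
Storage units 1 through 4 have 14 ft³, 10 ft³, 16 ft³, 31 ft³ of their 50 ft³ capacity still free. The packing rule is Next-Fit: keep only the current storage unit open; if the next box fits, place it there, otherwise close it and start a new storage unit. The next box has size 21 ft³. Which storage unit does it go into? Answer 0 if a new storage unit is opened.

Next-Fit only looks at storage unit 4, which has 31 ft³ free.
21 ft³ fits there.

4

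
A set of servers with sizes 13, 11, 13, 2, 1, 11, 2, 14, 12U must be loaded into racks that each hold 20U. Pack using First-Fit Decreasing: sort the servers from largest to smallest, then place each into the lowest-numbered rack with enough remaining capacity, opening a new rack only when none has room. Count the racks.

Sorted descending: 14, 13, 13, 12, 11, 11, 2, 2, 1.
Put 14U in rack 1; 6U remain.
Put 13U in rack 2; 7U remain.
Put 13U in rack 3; 7U remain.
Put 12U in rack 4; 8U remain.
Put 11U in rack 5; 9U remain.
Put 11U in rack 6; 9U remain.
Put 2U in rack 1; 4U remain.
Put 2U in rack 1; 2U remain.
Put 1U in rack 1; 1U remain.
Final racks: [14,2,2,1] [13] [13] [12] [11] [11].

6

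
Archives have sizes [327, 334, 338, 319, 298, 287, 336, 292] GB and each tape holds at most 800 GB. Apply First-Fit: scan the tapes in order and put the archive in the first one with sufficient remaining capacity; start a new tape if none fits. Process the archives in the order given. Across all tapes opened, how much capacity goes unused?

tape 1: place 327 GB, 473 GB left
tape 1: place 334 GB, 139 GB left
tape 2: place 338 GB, 462 GB left
tape 2: place 319 GB, 143 GB left
tape 3: place 298 GB, 502 GB left
tape 3: place 287 GB, 215 GB left
tape 4: place 336 GB, 464 GB left
tape 4: place 292 GB, 172 GB left
4 tapes × 800 GB = 3200 GB; used 2531 GB; unused 669 GB.

669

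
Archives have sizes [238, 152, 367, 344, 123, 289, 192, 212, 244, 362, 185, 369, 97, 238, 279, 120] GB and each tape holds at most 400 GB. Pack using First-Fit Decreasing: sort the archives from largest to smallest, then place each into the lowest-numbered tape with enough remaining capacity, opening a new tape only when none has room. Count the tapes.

Sorted descending: 369, 367, 362, 344, 289, 279, 244, 238, 238, 212, 192, 185, 152, 123, 120, 97.
Put 369 GB in tape 1; 31 GB remain.
Put 367 GB in tape 2; 33 GB remain.
Put 362 GB in tape 3; 38 GB remain.
Put 344 GB in tape 4; 56 GB remain.
Put 289 GB in tape 5; 111 GB remain.
Put 279 GB in tape 6; 121 GB remain.
Put 244 GB in tape 7; 156 GB remain.
Put 238 GB in tape 8; 162 GB remain.
Put 238 GB in tape 9; 162 GB remain.
Put 212 GB in tape 10; 188 GB remain.
Put 192 GB in tape 11; 208 GB remain.
Put 185 GB in tape 10; 3 GB remain.
Put 152 GB in tape 7; 4 GB remain.
Put 123 GB in tape 8; 39 GB remain.
Put 120 GB in tape 6; 1 GB remain.
Put 97 GB in tape 5; 14 GB remain.

11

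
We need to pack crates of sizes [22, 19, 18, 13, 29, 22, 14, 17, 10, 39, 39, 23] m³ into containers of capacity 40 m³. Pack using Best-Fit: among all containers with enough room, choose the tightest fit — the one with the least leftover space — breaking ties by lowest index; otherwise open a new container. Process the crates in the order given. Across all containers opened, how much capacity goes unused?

15

22 m³ → container 1 (remaining 18 m³)
19 m³ → container 2 (remaining 21 m³)
18 m³ → container 1 (remaining 0 m³)
13 m³ → container 2 (remaining 8 m³)
29 m³ → container 3 (remaining 11 m³)
22 m³ → container 4 (remaining 18 m³)
14 m³ → container 4 (remaining 4 m³)
17 m³ → container 5 (remaining 23 m³)
10 m³ → container 3 (remaining 1 m³)
39 m³ → container 6 (remaining 1 m³)
39 m³ → container 7 (remaining 1 m³)
23 m³ → container 5 (remaining 0 m³)
7 containers × 40 m³ = 280 m³; used 265 m³; unused 15 m³.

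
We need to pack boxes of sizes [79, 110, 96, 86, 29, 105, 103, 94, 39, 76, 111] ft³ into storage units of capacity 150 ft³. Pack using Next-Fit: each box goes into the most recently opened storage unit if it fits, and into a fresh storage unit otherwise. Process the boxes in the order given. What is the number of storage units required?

9 storage units

storage unit 1: place 79 ft³, 71 ft³ left
storage unit 2: place 110 ft³, 40 ft³ left
storage unit 3: place 96 ft³, 54 ft³ left
storage unit 4: place 86 ft³, 64 ft³ left
storage unit 4: place 29 ft³, 35 ft³ left
storage unit 5: place 105 ft³, 45 ft³ left
storage unit 6: place 103 ft³, 47 ft³ left
storage unit 7: place 94 ft³, 56 ft³ left
storage unit 7: place 39 ft³, 17 ft³ left
storage unit 8: place 76 ft³, 74 ft³ left
storage unit 9: place 111 ft³, 39 ft³ left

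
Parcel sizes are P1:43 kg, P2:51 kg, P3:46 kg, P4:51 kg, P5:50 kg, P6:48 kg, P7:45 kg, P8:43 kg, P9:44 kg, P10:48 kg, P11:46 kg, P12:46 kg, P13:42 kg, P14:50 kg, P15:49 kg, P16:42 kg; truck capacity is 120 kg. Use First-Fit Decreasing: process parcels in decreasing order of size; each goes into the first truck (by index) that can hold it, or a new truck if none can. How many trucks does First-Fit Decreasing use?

Sorted descending: 51, 51, 50, 50, 49, 48, 48, 46, 46, 46, 45, 44, 43, 43, 42, 42.
truck 1: place 51 kg, 69 kg left
truck 1: place 51 kg, 18 kg left
truck 2: place 50 kg, 70 kg left
truck 2: place 50 kg, 20 kg left
truck 3: place 49 kg, 71 kg left
truck 3: place 48 kg, 23 kg left
truck 4: place 48 kg, 72 kg left
truck 4: place 46 kg, 26 kg left
truck 5: place 46 kg, 74 kg left
truck 5: place 46 kg, 28 kg left
truck 6: place 45 kg, 75 kg left
truck 6: place 44 kg, 31 kg left
truck 7: place 43 kg, 77 kg left
truck 7: place 43 kg, 34 kg left
truck 8: place 42 kg, 78 kg left
truck 8: place 42 kg, 36 kg left

8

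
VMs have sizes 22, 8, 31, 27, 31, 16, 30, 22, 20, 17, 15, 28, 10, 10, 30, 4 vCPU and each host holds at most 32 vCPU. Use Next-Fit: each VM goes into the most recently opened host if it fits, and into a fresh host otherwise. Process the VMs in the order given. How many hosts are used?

13

Put 22 vCPU in host 1; 10 vCPU remain.
Put 8 vCPU in host 1; 2 vCPU remain.
Put 31 vCPU in host 2; 1 vCPU remain.
Put 27 vCPU in host 3; 5 vCPU remain.
Put 31 vCPU in host 4; 1 vCPU remain.
Put 16 vCPU in host 5; 16 vCPU remain.
Put 30 vCPU in host 6; 2 vCPU remain.
Put 22 vCPU in host 7; 10 vCPU remain.
Put 20 vCPU in host 8; 12 vCPU remain.
Put 17 vCPU in host 9; 15 vCPU remain.
Put 15 vCPU in host 9; 0 vCPU remain.
Put 28 vCPU in host 10; 4 vCPU remain.
Put 10 vCPU in host 11; 22 vCPU remain.
Put 10 vCPU in host 11; 12 vCPU remain.
Put 30 vCPU in host 12; 2 vCPU remain.
Put 4 vCPU in host 13; 28 vCPU remain.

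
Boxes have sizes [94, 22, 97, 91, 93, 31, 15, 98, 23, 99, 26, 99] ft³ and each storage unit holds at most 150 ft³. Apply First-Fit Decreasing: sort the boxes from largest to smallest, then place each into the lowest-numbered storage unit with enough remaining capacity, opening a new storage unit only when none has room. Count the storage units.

Sorted descending: 99, 99, 98, 97, 94, 93, 91, 31, 26, 23, 22, 15.
Put 99 ft³ in storage unit 1; 51 ft³ remain.
Put 99 ft³ in storage unit 2; 51 ft³ remain.
Put 98 ft³ in storage unit 3; 52 ft³ remain.
Put 97 ft³ in storage unit 4; 53 ft³ remain.
Put 94 ft³ in storage unit 5; 56 ft³ remain.
Put 93 ft³ in storage unit 6; 57 ft³ remain.
Put 91 ft³ in storage unit 7; 59 ft³ remain.
Put 31 ft³ in storage unit 1; 20 ft³ remain.
Put 26 ft³ in storage unit 2; 25 ft³ remain.
Put 23 ft³ in storage unit 2; 2 ft³ remain.
Put 22 ft³ in storage unit 3; 30 ft³ remain.
Put 15 ft³ in storage unit 1; 5 ft³ remain.
Final storage units: [99,31,15] [99,26,23] [98,22] [97] [94] [93] [91].

7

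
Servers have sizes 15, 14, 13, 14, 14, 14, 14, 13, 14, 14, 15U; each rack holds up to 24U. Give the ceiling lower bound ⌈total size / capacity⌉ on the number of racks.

7 racks

Total size = 15 + 14 + 13 + 14 + 14 + 14 + 14 + 13 + 14 + 14 + 15 = 154U.
⌈154 / 24⌉ = 7.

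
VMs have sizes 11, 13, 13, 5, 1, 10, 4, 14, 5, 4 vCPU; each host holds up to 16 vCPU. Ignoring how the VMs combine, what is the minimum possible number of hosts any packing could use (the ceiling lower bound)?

5

Total size = 11 + 13 + 13 + 5 + 1 + 10 + 4 + 14 + 5 + 4 = 80 vCPU.
⌈80 / 16⌉ = 5.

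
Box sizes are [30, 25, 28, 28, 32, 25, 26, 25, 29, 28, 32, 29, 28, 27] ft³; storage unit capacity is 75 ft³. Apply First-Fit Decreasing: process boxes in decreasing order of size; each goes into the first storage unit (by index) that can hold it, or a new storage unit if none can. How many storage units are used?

7

Sorted descending: 32, 32, 30, 29, 29, 28, 28, 28, 28, 27, 26, 25, 25, 25.
storage unit 1: place 32 ft³, 43 ft³ left
storage unit 1: place 32 ft³, 11 ft³ left
storage unit 2: place 30 ft³, 45 ft³ left
storage unit 2: place 29 ft³, 16 ft³ left
storage unit 3: place 29 ft³, 46 ft³ left
storage unit 3: place 28 ft³, 18 ft³ left
storage unit 4: place 28 ft³, 47 ft³ left
storage unit 4: place 28 ft³, 19 ft³ left
storage unit 5: place 28 ft³, 47 ft³ left
storage unit 5: place 27 ft³, 20 ft³ left
storage unit 6: place 26 ft³, 49 ft³ left
storage unit 6: place 25 ft³, 24 ft³ left
storage unit 7: place 25 ft³, 50 ft³ left
storage unit 7: place 25 ft³, 25 ft³ left
Final storage units: [32,32] [30,29] [29,28] [28,28] [28,27] [26,25] [25,25].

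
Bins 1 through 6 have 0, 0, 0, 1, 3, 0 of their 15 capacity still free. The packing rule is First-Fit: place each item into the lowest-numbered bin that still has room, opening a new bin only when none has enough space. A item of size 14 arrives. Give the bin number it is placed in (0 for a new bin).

No bin has ≥ 14 free, so a new bin is opened.

0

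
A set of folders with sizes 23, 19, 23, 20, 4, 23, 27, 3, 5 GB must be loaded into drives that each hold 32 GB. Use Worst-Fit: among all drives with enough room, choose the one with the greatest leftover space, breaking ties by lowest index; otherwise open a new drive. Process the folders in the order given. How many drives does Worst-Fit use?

23 GB → drive 1 (remaining 9 GB)
19 GB → drive 2 (remaining 13 GB)
23 GB → drive 3 (remaining 9 GB)
20 GB → drive 4 (remaining 12 GB)
4 GB → drive 2 (remaining 9 GB)
23 GB → drive 5 (remaining 9 GB)
27 GB → drive 6 (remaining 5 GB)
3 GB → drive 4 (remaining 9 GB)
5 GB → drive 1 (remaining 4 GB)

6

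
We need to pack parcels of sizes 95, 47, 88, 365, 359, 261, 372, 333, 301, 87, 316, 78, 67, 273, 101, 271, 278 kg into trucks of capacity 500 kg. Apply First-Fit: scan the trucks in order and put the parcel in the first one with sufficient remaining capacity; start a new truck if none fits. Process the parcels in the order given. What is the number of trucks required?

10 trucks

truck 1: place 95 kg, 405 kg left
truck 1: place 47 kg, 358 kg left
truck 1: place 88 kg, 270 kg left
truck 2: place 365 kg, 135 kg left
truck 3: place 359 kg, 141 kg left
truck 1: place 261 kg, 9 kg left
truck 4: place 372 kg, 128 kg left
truck 5: place 333 kg, 167 kg left
truck 6: place 301 kg, 199 kg left
truck 2: place 87 kg, 48 kg left
truck 7: place 316 kg, 184 kg left
truck 3: place 78 kg, 63 kg left
truck 4: place 67 kg, 61 kg left
truck 8: place 273 kg, 227 kg left
truck 5: place 101 kg, 66 kg left
truck 9: place 271 kg, 229 kg left
truck 10: place 278 kg, 222 kg left
Final trucks: [95,47,88,261] [365,87] [359,78] [372,67] [333,101] [301] [316] [273] [271] [278].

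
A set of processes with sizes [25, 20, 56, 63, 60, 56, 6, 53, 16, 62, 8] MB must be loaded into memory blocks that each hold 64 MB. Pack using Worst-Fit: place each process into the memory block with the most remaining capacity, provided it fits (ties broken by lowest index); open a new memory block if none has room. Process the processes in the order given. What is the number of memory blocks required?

8 memory blocks

memory block 1: place 25 MB, 39 MB left
memory block 1: place 20 MB, 19 MB left
memory block 2: place 56 MB, 8 MB left
memory block 3: place 63 MB, 1 MB left
memory block 4: place 60 MB, 4 MB left
memory block 5: place 56 MB, 8 MB left
memory block 1: place 6 MB, 13 MB left
memory block 6: place 53 MB, 11 MB left
memory block 7: place 16 MB, 48 MB left
memory block 8: place 62 MB, 2 MB left
memory block 7: place 8 MB, 40 MB left
Final memory blocks: [25,20,6] [56] [63] [60] [56] [53] [16,8] [62].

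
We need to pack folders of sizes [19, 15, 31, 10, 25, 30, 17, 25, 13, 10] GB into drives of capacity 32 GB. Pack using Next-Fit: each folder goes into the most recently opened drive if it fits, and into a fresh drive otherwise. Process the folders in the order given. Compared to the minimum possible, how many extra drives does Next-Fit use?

2

Next-Fit: [19] [15] [31] [10] [25] [30] [17] [25] [13,10] → 9 drives.
Total size 195 GB; any packing needs at least ⌈195/32⌉ = 7 drives.
An optimal packing achieves that bound: [31] [30] [25] [25] [19,13] [17,15] [10,10] → 7 drives.
Excess: 9 − 7 = 2.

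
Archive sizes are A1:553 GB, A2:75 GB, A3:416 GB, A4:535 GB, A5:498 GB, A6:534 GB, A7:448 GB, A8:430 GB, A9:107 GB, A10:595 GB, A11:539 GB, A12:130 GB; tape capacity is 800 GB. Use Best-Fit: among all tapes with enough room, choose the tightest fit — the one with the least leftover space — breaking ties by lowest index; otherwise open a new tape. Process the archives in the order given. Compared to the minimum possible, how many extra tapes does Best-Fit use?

0

Best-Fit: [553,75,107] [416] [535] [498] [534] [448] [430] [595,130] [539] → 9 tapes.
9 archives exceed 400 GB (half the capacity), and no two of those can share a tape, so at least 9 tapes are needed.
So 9 is already optimal.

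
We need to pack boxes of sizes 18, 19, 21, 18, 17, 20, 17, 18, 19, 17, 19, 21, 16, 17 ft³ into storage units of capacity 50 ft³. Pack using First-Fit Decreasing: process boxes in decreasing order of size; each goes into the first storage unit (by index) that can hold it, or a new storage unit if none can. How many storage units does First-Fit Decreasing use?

Sorted descending: 21, 21, 20, 19, 19, 19, 18, 18, 18, 17, 17, 17, 17, 16.
Put 21 ft³ in storage unit 1; 29 ft³ remain.
Put 21 ft³ in storage unit 1; 8 ft³ remain.
Put 20 ft³ in storage unit 2; 30 ft³ remain.
Put 19 ft³ in storage unit 2; 11 ft³ remain.
Put 19 ft³ in storage unit 3; 31 ft³ remain.
Put 19 ft³ in storage unit 3; 12 ft³ remain.
Put 18 ft³ in storage unit 4; 32 ft³ remain.
Put 18 ft³ in storage unit 4; 14 ft³ remain.
Put 18 ft³ in storage unit 5; 32 ft³ remain.
Put 17 ft³ in storage unit 5; 15 ft³ remain.
Put 17 ft³ in storage unit 6; 33 ft³ remain.
Put 17 ft³ in storage unit 6; 16 ft³ remain.
Put 17 ft³ in storage unit 7; 33 ft³ remain.
Put 16 ft³ in storage unit 6; 0 ft³ remain.

7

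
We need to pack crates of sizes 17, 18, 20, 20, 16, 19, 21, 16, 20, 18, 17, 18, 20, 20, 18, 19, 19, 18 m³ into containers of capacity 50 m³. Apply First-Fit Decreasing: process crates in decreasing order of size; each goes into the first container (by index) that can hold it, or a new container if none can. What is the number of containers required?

Sorted descending: 21, 20, 20, 20, 20, 20, 19, 19, 19, 18, 18, 18, 18, 18, 17, 17, 16, 16.
Put 21 m³ in container 1; 29 m³ remain.
Put 20 m³ in container 1; 9 m³ remain.
Put 20 m³ in container 2; 30 m³ remain.
Put 20 m³ in container 2; 10 m³ remain.
Put 20 m³ in container 3; 30 m³ remain.
Put 20 m³ in container 3; 10 m³ remain.
Put 19 m³ in container 4; 31 m³ remain.
Put 19 m³ in container 4; 12 m³ remain.
Put 19 m³ in container 5; 31 m³ remain.
Put 18 m³ in container 5; 13 m³ remain.
Put 18 m³ in container 6; 32 m³ remain.
Put 18 m³ in container 6; 14 m³ remain.
Put 18 m³ in container 7; 32 m³ remain.
Put 18 m³ in container 7; 14 m³ remain.
Put 17 m³ in container 8; 33 m³ remain.
Put 17 m³ in container 8; 16 m³ remain.
Put 16 m³ in container 8; 0 m³ remain.
Put 16 m³ in container 9; 34 m³ remain.
Final containers: [21,20] [20,20] [20,20] [19,19] [19,18] [18,18] [18,18] [17,17,16] [16].

9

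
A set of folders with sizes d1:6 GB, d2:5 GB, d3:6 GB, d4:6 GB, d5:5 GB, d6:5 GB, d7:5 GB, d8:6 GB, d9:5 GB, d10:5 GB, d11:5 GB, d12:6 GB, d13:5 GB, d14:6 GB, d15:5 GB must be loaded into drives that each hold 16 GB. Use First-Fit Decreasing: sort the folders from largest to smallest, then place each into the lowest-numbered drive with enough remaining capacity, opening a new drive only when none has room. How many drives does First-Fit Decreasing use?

6 drives

Sorted descending: 6, 6, 6, 6, 6, 6, 5, 5, 5, 5, 5, 5, 5, 5, 5.
Put 6 GB in drive 1; 10 GB remain.
Put 6 GB in drive 1; 4 GB remain.
Put 6 GB in drive 2; 10 GB remain.
Put 6 GB in drive 2; 4 GB remain.
Put 6 GB in drive 3; 10 GB remain.
Put 6 GB in drive 3; 4 GB remain.
Put 5 GB in drive 4; 11 GB remain.
Put 5 GB in drive 4; 6 GB remain.
Put 5 GB in drive 4; 1 GB remain.
Put 5 GB in drive 5; 11 GB remain.
Put 5 GB in drive 5; 6 GB remain.
Put 5 GB in drive 5; 1 GB remain.
Put 5 GB in drive 6; 11 GB remain.
Put 5 GB in drive 6; 6 GB remain.
Put 5 GB in drive 6; 1 GB remain.
Final drives: [6,6] [6,6] [6,6] [5,5,5] [5,5,5] [5,5,5].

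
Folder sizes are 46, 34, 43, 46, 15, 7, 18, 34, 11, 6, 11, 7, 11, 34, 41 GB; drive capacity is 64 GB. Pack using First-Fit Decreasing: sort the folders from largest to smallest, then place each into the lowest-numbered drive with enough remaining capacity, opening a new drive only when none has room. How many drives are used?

7

Sorted descending: 46, 46, 43, 41, 34, 34, 34, 18, 15, 11, 11, 11, 7, 7, 6.
Put 46 GB in drive 1; 18 GB remain.
Put 46 GB in drive 2; 18 GB remain.
Put 43 GB in drive 3; 21 GB remain.
Put 41 GB in drive 4; 23 GB remain.
Put 34 GB in drive 5; 30 GB remain.
Put 34 GB in drive 6; 30 GB remain.
Put 34 GB in drive 7; 30 GB remain.
Put 18 GB in drive 1; 0 GB remain.
Put 15 GB in drive 2; 3 GB remain.
Put 11 GB in drive 3; 10 GB remain.
Put 11 GB in drive 4; 12 GB remain.
Put 11 GB in drive 4; 1 GB remain.
Put 7 GB in drive 3; 3 GB remain.
Put 7 GB in drive 5; 23 GB remain.
Put 6 GB in drive 5; 17 GB remain.
Final drives: [46,18] [46,15] [43,11,7] [41,11,11] [34,7,6] [34] [34].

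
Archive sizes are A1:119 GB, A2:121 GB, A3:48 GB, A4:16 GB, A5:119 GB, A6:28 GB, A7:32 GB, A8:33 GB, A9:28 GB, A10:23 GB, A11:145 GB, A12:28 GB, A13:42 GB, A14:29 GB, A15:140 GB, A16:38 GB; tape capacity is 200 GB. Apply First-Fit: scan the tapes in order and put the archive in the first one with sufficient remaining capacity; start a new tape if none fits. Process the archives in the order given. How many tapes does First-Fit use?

6

A1 (119 GB) → tape 1 (remaining 81 GB)
A2 (121 GB) → tape 2 (remaining 79 GB)
A3 (48 GB) → tape 1 (remaining 33 GB)
A4 (16 GB) → tape 1 (remaining 17 GB)
A5 (119 GB) → tape 3 (remaining 81 GB)
A6 (28 GB) → tape 2 (remaining 51 GB)
A7 (32 GB) → tape 2 (remaining 19 GB)
A8 (33 GB) → tape 3 (remaining 48 GB)
A9 (28 GB) → tape 3 (remaining 20 GB)
A10 (23 GB) → tape 4 (remaining 177 GB)
A11 (145 GB) → tape 4 (remaining 32 GB)
A12 (28 GB) → tape 4 (remaining 4 GB)
A13 (42 GB) → tape 5 (remaining 158 GB)
A14 (29 GB) → tape 5 (remaining 129 GB)
A15 (140 GB) → tape 6 (remaining 60 GB)
A16 (38 GB) → tape 5 (remaining 91 GB)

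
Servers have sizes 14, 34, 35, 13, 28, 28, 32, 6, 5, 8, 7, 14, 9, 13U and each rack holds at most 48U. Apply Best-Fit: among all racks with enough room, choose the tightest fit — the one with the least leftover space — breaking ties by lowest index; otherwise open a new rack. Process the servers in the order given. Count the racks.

Put 14U in rack 1; 34U remain.
Put 34U in rack 1; 0U remain.
Put 35U in rack 2; 13U remain.
Put 13U in rack 2; 0U remain.
Put 28U in rack 3; 20U remain.
Put 28U in rack 4; 20U remain.
Put 32U in rack 5; 16U remain.
Put 6U in rack 5; 10U remain.
Put 5U in rack 5; 5U remain.
Put 8U in rack 3; 12U remain.
Put 7U in rack 3; 5U remain.
Put 14U in rack 4; 6U remain.
Put 9U in rack 6; 39U remain.
Put 13U in rack 6; 26U remain.

6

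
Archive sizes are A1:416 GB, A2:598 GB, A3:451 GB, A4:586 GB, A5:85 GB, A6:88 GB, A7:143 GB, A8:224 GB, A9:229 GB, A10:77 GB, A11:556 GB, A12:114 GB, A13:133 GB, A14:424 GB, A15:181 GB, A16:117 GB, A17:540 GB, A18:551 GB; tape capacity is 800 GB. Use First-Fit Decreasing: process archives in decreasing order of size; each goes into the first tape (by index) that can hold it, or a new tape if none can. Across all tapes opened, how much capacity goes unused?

887

Sorted descending: 598, 586, 556, 551, 540, 451, 424, 416, 229, 224, 181, 143, 133, 117, 114, 88, 85, 77.
tape 1: place 598 GB, 202 GB left
tape 2: place 586 GB, 214 GB left
tape 3: place 556 GB, 244 GB left
tape 4: place 551 GB, 249 GB left
tape 5: place 540 GB, 260 GB left
tape 6: place 451 GB, 349 GB left
tape 7: place 424 GB, 376 GB left
tape 8: place 416 GB, 384 GB left
tape 3: place 229 GB, 15 GB left
tape 4: place 224 GB, 25 GB left
tape 1: place 181 GB, 21 GB left
tape 2: place 143 GB, 71 GB left
tape 5: place 133 GB, 127 GB left
tape 5: place 117 GB, 10 GB left
tape 6: place 114 GB, 235 GB left
tape 6: place 88 GB, 147 GB left
tape 6: place 85 GB, 62 GB left
tape 7: place 77 GB, 299 GB left
8 tapes × 800 GB = 6400 GB; used 5513 GB; unused 887 GB.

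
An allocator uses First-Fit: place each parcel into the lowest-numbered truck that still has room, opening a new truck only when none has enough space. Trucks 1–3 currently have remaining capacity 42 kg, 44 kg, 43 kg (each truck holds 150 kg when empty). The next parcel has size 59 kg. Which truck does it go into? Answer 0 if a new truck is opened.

0

No truck has ≥ 59 kg free, so a new truck is opened.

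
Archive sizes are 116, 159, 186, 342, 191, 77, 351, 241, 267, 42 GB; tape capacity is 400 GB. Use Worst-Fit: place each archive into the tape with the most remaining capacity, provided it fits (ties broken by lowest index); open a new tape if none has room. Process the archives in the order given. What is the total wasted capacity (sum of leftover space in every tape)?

tape 1: place 116 GB, 284 GB left
tape 1: place 159 GB, 125 GB left
tape 2: place 186 GB, 214 GB left
tape 3: place 342 GB, 58 GB left
tape 2: place 191 GB, 23 GB left
tape 1: place 77 GB, 48 GB left
tape 4: place 351 GB, 49 GB left
tape 5: place 241 GB, 159 GB left
tape 6: place 267 GB, 133 GB left
tape 5: place 42 GB, 117 GB left
6 tapes × 400 GB = 2400 GB; used 1972 GB; unused 428 GB.

428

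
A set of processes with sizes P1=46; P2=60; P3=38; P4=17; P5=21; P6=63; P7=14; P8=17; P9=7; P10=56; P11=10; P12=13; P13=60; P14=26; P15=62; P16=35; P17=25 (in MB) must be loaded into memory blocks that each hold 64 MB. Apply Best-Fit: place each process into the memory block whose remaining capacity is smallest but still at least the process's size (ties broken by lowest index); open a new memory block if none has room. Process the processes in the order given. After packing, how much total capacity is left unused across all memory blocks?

P1 (46 MB) → memory block 1 (remaining 18 MB)
P2 (60 MB) → memory block 2 (remaining 4 MB)
P3 (38 MB) → memory block 3 (remaining 26 MB)
P4 (17 MB) → memory block 1 (remaining 1 MB)
P5 (21 MB) → memory block 3 (remaining 5 MB)
P6 (63 MB) → memory block 4 (remaining 1 MB)
P7 (14 MB) → memory block 5 (remaining 50 MB)
P8 (17 MB) → memory block 5 (remaining 33 MB)
P9 (7 MB) → memory block 5 (remaining 26 MB)
P10 (56 MB) → memory block 6 (remaining 8 MB)
P11 (10 MB) → memory block 5 (remaining 16 MB)
P12 (13 MB) → memory block 5 (remaining 3 MB)
P13 (60 MB) → memory block 7 (remaining 4 MB)
P14 (26 MB) → memory block 8 (remaining 38 MB)
P15 (62 MB) → memory block 9 (remaining 2 MB)
P16 (35 MB) → memory block 8 (remaining 3 MB)
P17 (25 MB) → memory block 10 (remaining 39 MB)
10 memory blocks × 64 MB = 640 MB; used 570 MB; unused 70 MB.

70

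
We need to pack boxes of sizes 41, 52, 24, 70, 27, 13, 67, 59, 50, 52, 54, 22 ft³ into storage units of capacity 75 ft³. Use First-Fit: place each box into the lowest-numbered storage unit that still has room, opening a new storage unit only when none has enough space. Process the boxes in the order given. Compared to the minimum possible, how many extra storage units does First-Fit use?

1

First-Fit: [41,24] [52,13] [70] [27,22] [67] [59] [50] [52] [54] → 9 storage units.
Total size 531 ft³; any packing needs at least ⌈531/75⌉ = 8 storage units.
An optimal packing achieves that bound: [70] [67] [59,13] [54] [52,22] [52] [50,24] [41,27] → 8 storage units.
Excess: 9 − 8 = 1.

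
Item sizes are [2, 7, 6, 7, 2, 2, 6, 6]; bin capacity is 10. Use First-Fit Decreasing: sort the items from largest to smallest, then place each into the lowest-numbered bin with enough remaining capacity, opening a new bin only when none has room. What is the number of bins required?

Sorted descending: 7, 7, 6, 6, 6, 2, 2, 2.
Put 7 in bin 1; 3 remain.
Put 7 in bin 2; 3 remain.
Put 6 in bin 3; 4 remain.
Put 6 in bin 4; 4 remain.
Put 6 in bin 5; 4 remain.
Put 2 in bin 1; 1 remain.
Put 2 in bin 2; 1 remain.
Put 2 in bin 3; 2 remain.

5 bins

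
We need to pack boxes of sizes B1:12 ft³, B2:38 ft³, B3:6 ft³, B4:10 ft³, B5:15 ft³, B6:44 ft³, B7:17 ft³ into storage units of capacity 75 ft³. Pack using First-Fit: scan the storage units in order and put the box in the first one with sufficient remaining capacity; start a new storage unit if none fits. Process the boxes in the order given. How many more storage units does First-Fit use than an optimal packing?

First-Fit: [12,38,6,10] [15,44] [17] → 3 storage units.
Total size 142 ft³; any packing needs at least ⌈142/75⌉ = 2 storage units.
An optimal packing achieves that bound: [44,17,12] [38,15,10,6] → 2 storage units.
Excess: 3 − 2 = 1.

1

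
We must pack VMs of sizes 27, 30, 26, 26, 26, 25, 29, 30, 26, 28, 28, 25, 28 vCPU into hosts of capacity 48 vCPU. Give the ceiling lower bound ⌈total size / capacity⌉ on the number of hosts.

8

Total size = 27 + 30 + 26 + 26 + 26 + 25 + 29 + 30 + 26 + 28 + 28 + 25 + 28 = 354 vCPU.
⌈354 / 48⌉ = 8.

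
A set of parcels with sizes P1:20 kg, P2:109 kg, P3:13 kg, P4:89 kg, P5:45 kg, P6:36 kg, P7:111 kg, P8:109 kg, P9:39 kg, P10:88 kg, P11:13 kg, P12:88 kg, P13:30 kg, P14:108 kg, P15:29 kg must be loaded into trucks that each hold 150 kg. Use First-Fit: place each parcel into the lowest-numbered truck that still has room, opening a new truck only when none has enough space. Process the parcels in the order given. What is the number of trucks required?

P1 (20 kg) → truck 1 (remaining 130 kg)
P2 (109 kg) → truck 1 (remaining 21 kg)
P3 (13 kg) → truck 1 (remaining 8 kg)
P4 (89 kg) → truck 2 (remaining 61 kg)
P5 (45 kg) → truck 2 (remaining 16 kg)
P6 (36 kg) → truck 3 (remaining 114 kg)
P7 (111 kg) → truck 3 (remaining 3 kg)
P8 (109 kg) → truck 4 (remaining 41 kg)
P9 (39 kg) → truck 4 (remaining 2 kg)
P10 (88 kg) → truck 5 (remaining 62 kg)
P11 (13 kg) → truck 2 (remaining 3 kg)
P12 (88 kg) → truck 6 (remaining 62 kg)
P13 (30 kg) → truck 5 (remaining 32 kg)
P14 (108 kg) → truck 7 (remaining 42 kg)
P15 (29 kg) → truck 5 (remaining 3 kg)

7 trucks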